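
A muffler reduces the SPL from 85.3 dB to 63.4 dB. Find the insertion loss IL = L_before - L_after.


Insertion loss = SPL without muffler - SPL with muffler
IL = 85.3 - 63.4 = 21.9 dB


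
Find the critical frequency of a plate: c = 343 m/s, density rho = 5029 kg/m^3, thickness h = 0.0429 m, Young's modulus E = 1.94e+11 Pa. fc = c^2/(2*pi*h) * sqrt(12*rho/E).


12*rho/E = 12*5029/1.94e+11 = 3.11072e-07
sqrt(12*rho/E) = sqrt(3.11072e-07) = 0.000557738
c^2/(2*pi*h) = 343^2/(2*pi*0.0429) = 436467
fc = 436467 * 0.000557738 = 243.43 Hz


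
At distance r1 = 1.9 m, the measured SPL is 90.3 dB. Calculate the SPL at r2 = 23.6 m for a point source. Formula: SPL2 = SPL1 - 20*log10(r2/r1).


r2/r1 = 23.6/1.9 = 12.4211
Correction = 20*log10(12.4211) = 21.8832 dB
SPL2 = 90.3 - 21.8832 = 68.417 dB


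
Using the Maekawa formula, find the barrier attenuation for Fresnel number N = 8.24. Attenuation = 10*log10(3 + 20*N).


3 + 20*N = 3 + 20*8.24 = 167.8
Att = 10*log10(167.8) = 22.248 dB


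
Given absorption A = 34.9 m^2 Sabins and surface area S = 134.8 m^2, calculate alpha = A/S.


Absorption coefficient = absorbed power / incident power
alpha = A / S = 34.9 / 134.8 = 0.2589


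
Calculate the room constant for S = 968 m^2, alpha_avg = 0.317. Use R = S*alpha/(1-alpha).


R = 968 * 0.317 / (1 - 0.317) = 449.28 m^2


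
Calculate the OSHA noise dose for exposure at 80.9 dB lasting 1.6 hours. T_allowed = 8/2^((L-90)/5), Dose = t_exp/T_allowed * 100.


T_allowed = 8 / 2^((80.9 - 90)/5) = 28.2465 hr
Dose = 1.6 / 28.2465 * 100 = 5.6644 %


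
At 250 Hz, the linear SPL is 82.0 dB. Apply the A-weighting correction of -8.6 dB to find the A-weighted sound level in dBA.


A-weighting table: 250 Hz -> -8.6 dB correction
SPL_A = SPL + correction = 82.0 + (-8.6) = 73.4 dBA


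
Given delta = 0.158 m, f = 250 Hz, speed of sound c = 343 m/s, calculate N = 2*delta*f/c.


N = 2*delta*f/c = 2*delta/lambda, where lambda = c/f
lambda = 343 / 250 = 1.372 m
N = 2 * 0.158 / 1.372 = 0.23032


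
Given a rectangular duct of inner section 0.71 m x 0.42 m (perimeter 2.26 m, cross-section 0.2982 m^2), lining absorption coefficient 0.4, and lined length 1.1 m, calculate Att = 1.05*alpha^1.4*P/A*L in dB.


alpha^1.4 = 0.4^1.4 = 0.277258
Attenuation rate = 1.05 * alpha^1.4 * P / A
= 1.05 * 0.277258 * 2.26 / 0.2982 = 2.20635 dB/m
Total Att = 2.20635 * 1.1 = 2.427 dB


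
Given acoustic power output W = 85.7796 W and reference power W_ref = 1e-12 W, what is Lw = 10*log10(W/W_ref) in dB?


W / W_ref = 85.7796 / 1e-12 = 8.57796e+13
Lw = 10 * log10(8.57796e+13) = 139.33 dB


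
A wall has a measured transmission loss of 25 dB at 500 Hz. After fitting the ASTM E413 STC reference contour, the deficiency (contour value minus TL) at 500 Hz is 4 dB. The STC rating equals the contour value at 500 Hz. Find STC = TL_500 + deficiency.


By ASTM E413, STC = value of the fitted reference contour at 500 Hz.
Contour value at 500 Hz = TL_500 + deficiency = 25 + 4 = 29
STC = 29


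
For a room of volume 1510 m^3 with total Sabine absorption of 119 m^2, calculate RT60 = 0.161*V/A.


RT60 = 0.161 * 1510 / 119 = 2.0429 s


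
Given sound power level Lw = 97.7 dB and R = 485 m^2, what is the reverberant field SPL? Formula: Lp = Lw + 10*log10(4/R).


4/R = 4/485 = 0.00824742
Lp = 97.7 + 10*log10(0.00824742) = 76.863 dB


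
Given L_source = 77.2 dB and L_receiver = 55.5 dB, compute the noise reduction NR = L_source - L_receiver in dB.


NR = L_source - L_receiver (difference between source and receiving room levels)
NR = 77.2 - 55.5 = 21.7 dB


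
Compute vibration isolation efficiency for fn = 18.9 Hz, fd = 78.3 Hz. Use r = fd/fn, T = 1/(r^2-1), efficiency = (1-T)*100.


r = 78.3 / 18.9 = 4.14286
r^2 - 1 = 4.14286^2 - 1 = 16.1633
T = 1/16.1633 = 0.0618686
Efficiency = (1 - 0.0618686)*100 = 93.813 %


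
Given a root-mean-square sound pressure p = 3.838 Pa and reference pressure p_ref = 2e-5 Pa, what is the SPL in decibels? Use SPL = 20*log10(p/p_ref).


p / p_ref = 3.838 / 2e-5 = 191900
SPL = 20 * log10(191900) = 105.66 dB


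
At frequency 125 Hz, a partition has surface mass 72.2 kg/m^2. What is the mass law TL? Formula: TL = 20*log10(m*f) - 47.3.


m * f = 72.2 * 125 = 9025
20*log10(9025) = 79.1089 dB
TL = 79.1089 - 47.3 = 31.809 dB


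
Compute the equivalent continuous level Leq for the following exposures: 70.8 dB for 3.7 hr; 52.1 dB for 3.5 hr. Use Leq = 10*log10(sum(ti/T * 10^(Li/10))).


T_total = 3.7 + 3.5 = 7.2 hr
(3.7/7.2) * 10^(70.8/10) = 6.1783e+06
(3.5/7.2) * 10^(52.1/10) = 78838
Sum = 6.1783e+06 + 78838 = 6.25714e+06
Leq = 10*log10(6.25714e+06) = 67.964 dB


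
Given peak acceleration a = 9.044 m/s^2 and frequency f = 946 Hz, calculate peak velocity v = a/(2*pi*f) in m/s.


omega = 2*pi*f = 2*pi*946 = 5943.89 rad/s
v = a / omega = 9.044 / 5943.89 = 0.0015216 m/s


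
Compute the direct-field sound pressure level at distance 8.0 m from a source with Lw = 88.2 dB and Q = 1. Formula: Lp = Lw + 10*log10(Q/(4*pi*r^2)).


4*pi*r^2 = 4*pi*8.0^2 = 804.248 m^2
Q / (4*pi*r^2) = 1 / 804.248 = 0.0012434
Lp = 88.2 + 10*log10(0.0012434) = 59.146 dB


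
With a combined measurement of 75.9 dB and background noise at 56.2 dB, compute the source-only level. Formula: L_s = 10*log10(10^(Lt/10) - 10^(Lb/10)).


10^(75.9/10) = 3.89045e+07
10^(56.2/10) = 416869
Difference = 3.89045e+07 - 416869 = 3.84876e+07
L_source = 10*log10(3.84876e+07) = 75.853 dB


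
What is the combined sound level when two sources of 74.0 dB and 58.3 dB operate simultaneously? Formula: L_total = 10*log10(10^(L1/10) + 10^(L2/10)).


10^(74.0/10) = 2.51189e+07
10^(58.3/10) = 676083
Sum = 2.51189e+07 + 676083 = 2.5795e+07
L_total = 10*log10(2.5795e+07) = 74.115 dB


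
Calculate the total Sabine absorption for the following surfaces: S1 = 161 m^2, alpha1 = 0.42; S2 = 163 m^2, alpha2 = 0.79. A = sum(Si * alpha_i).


161 * 0.42 = 67.62
163 * 0.79 = 128.77
A_total = 67.62 + 128.77 = 196.39 m^2


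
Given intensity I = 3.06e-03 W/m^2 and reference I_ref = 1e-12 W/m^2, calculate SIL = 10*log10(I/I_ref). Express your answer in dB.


I / I_ref = 3.06e-03 / 1e-12 = 3.06e+09
SIL = 10 * log10(3.06e+09) = 94.857 dB


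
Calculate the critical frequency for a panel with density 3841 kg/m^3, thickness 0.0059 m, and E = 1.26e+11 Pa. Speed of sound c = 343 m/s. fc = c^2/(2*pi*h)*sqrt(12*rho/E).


12*rho/E = 12*3841/1.26e+11 = 3.6581e-07
sqrt(12*rho/E) = sqrt(3.6581e-07) = 0.000604822
c^2/(2*pi*h) = 343^2/(2*pi*0.0059) = 3.17363e+06
fc = 3.17363e+06 * 0.000604822 = 1919.5 Hz


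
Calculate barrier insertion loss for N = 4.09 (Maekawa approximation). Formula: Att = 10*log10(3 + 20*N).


3 + 20*N = 3 + 20*4.09 = 84.8
Att = 10*log10(84.8) = 19.284 dB


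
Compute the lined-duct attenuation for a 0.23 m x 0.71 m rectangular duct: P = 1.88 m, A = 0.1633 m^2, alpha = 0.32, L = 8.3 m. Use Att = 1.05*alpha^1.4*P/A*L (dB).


alpha^1.4 = 0.32^1.4 = 0.202866
Attenuation rate = 1.05 * alpha^1.4 * P / A
= 1.05 * 0.202866 * 1.88 / 0.1633 = 2.45228 dB/m
Total Att = 2.45228 * 8.3 = 20.354 dB


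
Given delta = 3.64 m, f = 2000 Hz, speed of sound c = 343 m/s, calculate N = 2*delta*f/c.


N = 2*delta*f/c = 2*delta/lambda, where lambda = c/f
lambda = 343 / 2000 = 0.1715 m
N = 2 * 3.64 / 0.1715 = 42.449


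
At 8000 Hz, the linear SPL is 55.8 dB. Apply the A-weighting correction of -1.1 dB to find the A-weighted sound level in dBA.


A-weighting table: 8000 Hz -> -1.1 dB correction
SPL_A = SPL + correction = 55.8 + (-1.1) = 54.7 dBA


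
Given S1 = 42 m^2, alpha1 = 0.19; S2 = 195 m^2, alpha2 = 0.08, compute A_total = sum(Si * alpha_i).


42 * 0.19 = 7.98
195 * 0.08 = 15.6
A_total = 7.98 + 15.6 = 23.58 m^2


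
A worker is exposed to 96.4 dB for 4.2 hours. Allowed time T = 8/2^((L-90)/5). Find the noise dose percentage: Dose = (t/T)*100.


T_allowed = 8 / 2^((96.4 - 90)/5) = 3.29436 hr
Dose = 4.2 / 3.29436 * 100 = 127.49 %


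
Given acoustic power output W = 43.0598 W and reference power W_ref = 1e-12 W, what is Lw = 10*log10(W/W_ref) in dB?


W / W_ref = 43.0598 / 1e-12 = 4.30598e+13
Lw = 10 * log10(4.30598e+13) = 136.34 dB


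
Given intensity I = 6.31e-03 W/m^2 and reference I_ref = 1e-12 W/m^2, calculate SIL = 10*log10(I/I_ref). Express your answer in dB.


I / I_ref = 6.31e-03 / 1e-12 = 6.31e+09
SIL = 10 * log10(6.31e+09) = 98 dB


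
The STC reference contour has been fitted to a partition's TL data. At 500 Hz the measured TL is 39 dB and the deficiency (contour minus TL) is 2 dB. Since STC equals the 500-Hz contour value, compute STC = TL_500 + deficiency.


By ASTM E413, STC = value of the fitted reference contour at 500 Hz.
Contour value at 500 Hz = TL_500 + deficiency = 39 + 2 = 41
STC = 41


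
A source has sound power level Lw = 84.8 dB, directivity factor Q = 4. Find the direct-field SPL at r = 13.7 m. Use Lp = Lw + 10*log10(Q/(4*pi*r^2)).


4*pi*r^2 = 4*pi*13.7^2 = 2358.58 m^2
Q / (4*pi*r^2) = 4 / 2358.58 = 0.00169594
Lp = 84.8 + 10*log10(0.00169594) = 57.094 dB


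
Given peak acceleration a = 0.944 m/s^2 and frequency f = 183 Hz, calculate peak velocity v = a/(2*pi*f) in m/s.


omega = 2*pi*f = 2*pi*183 = 1149.82 rad/s
v = a / omega = 0.944 / 1149.82 = 0.000821 m/s


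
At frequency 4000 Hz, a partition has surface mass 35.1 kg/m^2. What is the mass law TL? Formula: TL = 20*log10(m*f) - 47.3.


m * f = 35.1 * 4000 = 140400
20*log10(140400) = 102.947 dB
TL = 102.947 - 47.3 = 55.647 dB


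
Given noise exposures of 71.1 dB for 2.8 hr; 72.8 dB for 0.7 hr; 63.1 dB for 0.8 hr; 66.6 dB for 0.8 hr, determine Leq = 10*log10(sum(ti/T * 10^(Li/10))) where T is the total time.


T_total = 2.8 + 0.7 + 0.8 + 0.8 = 5.1 hr
(2.8/5.1) * 10^(71.1/10) = 7.07274e+06
(0.7/5.1) * 10^(72.8/10) = 2.61534e+06
(0.8/5.1) * 10^(63.1/10) = 320273
(0.8/5.1) * 10^(66.6/10) = 717001
Sum = 7.07274e+06 + 2.61534e+06 + 320273 + 717001 = 1.07254e+07
Leq = 10*log10(1.07254e+07) = 70.304 dB


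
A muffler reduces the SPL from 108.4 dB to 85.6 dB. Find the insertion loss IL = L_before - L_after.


Insertion loss = SPL without muffler - SPL with muffler
IL = 108.4 - 85.6 = 22.8 dB


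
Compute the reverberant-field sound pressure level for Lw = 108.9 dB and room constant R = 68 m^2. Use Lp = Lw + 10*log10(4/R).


4/R = 4/68 = 0.0588235
Lp = 108.9 + 10*log10(0.0588235) = 96.596 dB


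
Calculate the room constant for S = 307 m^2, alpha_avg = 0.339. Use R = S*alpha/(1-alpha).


R = 307 * 0.339 / (1 - 0.339) = 157.45 m^2


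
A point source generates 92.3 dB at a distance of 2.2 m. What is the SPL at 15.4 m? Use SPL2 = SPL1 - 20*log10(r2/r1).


r2/r1 = 15.4/2.2 = 7
Correction = 20*log10(7) = 16.902 dB
SPL2 = 92.3 - 16.902 = 75.398 dB


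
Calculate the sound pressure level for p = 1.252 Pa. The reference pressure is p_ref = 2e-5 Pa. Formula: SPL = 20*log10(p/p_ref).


p / p_ref = 1.252 / 2e-5 = 62600
SPL = 20 * log10(62600) = 95.931 dB


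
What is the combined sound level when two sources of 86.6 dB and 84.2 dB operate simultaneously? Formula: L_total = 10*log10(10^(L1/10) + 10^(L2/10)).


10^(86.6/10) = 4.57088e+08
10^(84.2/10) = 2.63027e+08
Sum = 4.57088e+08 + 2.63027e+08 = 7.20115e+08
L_total = 10*log10(7.20115e+08) = 88.574 dB


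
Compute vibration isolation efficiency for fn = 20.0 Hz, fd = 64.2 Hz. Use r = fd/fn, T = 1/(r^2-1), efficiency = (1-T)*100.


r = 64.2 / 20.0 = 3.21
r^2 - 1 = 3.21^2 - 1 = 9.3041
T = 1/9.3041 = 0.107479
Efficiency = (1 - 0.107479)*100 = 89.252 %


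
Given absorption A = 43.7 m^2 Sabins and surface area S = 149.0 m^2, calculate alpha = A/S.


Absorption coefficient = absorbed power / incident power
alpha = A / S = 43.7 / 149.0 = 0.29329


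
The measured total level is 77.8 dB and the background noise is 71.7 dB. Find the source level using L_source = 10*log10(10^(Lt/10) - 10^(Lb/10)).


10^(77.8/10) = 6.0256e+07
10^(71.7/10) = 1.47911e+07
Difference = 6.0256e+07 - 1.47911e+07 = 4.54649e+07
L_source = 10*log10(4.54649e+07) = 76.577 dB


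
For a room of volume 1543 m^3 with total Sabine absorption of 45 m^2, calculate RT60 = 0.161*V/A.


RT60 = 0.161 * 1543 / 45 = 5.5205 s


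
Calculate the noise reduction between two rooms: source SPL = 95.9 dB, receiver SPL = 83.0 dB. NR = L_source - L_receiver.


NR = L_source - L_receiver (difference between source and receiving room levels)
NR = 95.9 - 83.0 = 12.9 dB


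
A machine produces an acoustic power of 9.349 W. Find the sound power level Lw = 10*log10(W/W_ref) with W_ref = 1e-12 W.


W / W_ref = 9.349 / 1e-12 = 9.349e+12
Lw = 10 * log10(9.349e+12) = 129.71 dB


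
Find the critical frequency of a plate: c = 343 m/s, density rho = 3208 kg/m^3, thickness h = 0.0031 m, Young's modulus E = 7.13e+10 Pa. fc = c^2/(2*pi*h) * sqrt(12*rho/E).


12*rho/E = 12*3208/7.13e+10 = 5.39916e-07
sqrt(12*rho/E) = sqrt(5.39916e-07) = 0.00073479
c^2/(2*pi*h) = 343^2/(2*pi*0.0031) = 6.04014e+06
fc = 6.04014e+06 * 0.00073479 = 4438.2 Hz


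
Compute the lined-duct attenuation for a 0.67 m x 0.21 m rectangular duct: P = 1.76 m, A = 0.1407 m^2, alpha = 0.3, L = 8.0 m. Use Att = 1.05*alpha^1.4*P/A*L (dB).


alpha^1.4 = 0.3^1.4 = 0.18534
Attenuation rate = 1.05 * alpha^1.4 * P / A
= 1.05 * 0.18534 * 1.76 / 0.1407 = 2.43432 dB/m
Total Att = 2.43432 * 8.0 = 19.475 dB


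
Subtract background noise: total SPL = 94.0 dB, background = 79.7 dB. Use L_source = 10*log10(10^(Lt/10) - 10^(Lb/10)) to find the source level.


10^(94.0/10) = 2.51189e+09
10^(79.7/10) = 9.33254e+07
Difference = 2.51189e+09 - 9.33254e+07 = 2.41856e+09
L_source = 10*log10(2.41856e+09) = 93.836 dB


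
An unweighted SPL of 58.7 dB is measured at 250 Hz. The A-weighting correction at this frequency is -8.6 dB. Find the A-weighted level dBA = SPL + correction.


A-weighting table: 250 Hz -> -8.6 dB correction
SPL_A = SPL + correction = 58.7 + (-8.6) = 50.1 dBA


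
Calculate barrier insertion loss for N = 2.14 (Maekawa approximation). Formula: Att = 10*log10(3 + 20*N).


3 + 20*N = 3 + 20*2.14 = 45.8
Att = 10*log10(45.8) = 16.609 dB


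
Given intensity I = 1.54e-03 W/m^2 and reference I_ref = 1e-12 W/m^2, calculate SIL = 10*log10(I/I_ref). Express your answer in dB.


I / I_ref = 1.54e-03 / 1e-12 = 1.54e+09
SIL = 10 * log10(1.54e+09) = 91.875 dB


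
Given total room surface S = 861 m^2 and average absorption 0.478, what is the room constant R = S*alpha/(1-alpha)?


R = 861 * 0.478 / (1 - 0.478) = 788.43 m^2


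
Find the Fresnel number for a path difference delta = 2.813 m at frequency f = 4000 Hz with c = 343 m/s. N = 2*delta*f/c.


N = 2*delta*f/c = 2*delta/lambda, where lambda = c/f
lambda = 343 / 4000 = 0.08575 m
N = 2 * 2.813 / 0.08575 = 65.609


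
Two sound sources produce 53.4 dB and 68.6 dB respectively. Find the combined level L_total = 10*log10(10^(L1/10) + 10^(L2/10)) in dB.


10^(53.4/10) = 218776
10^(68.6/10) = 7.24436e+06
Sum = 218776 + 7.24436e+06 = 7.46314e+06
L_total = 10*log10(7.46314e+06) = 68.729 dB


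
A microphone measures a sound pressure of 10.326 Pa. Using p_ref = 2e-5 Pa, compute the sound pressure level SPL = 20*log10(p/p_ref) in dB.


p / p_ref = 10.326 / 2e-5 = 516300
SPL = 20 * log10(516300) = 114.26 dB


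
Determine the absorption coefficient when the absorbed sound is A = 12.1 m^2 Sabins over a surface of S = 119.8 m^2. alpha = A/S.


Absorption coefficient = absorbed power / incident power
alpha = A / S = 12.1 / 119.8 = 0.101


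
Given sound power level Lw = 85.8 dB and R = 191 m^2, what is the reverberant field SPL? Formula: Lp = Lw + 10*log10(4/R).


4/R = 4/191 = 0.0209424
Lp = 85.8 + 10*log10(0.0209424) = 69.01 dB


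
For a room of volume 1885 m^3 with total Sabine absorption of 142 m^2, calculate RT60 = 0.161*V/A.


RT60 = 0.161 * 1885 / 142 = 2.1372 s


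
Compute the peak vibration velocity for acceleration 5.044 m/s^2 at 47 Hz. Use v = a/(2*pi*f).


omega = 2*pi*f = 2*pi*47 = 295.31 rad/s
v = a / omega = 5.044 / 295.31 = 0.01708 m/s


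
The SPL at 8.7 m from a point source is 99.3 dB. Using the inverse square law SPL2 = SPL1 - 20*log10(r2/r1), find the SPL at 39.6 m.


r2/r1 = 39.6/8.7 = 4.55172
Correction = 20*log10(4.55172) = 13.1635 dB
SPL2 = 99.3 - 13.1635 = 86.136 dB


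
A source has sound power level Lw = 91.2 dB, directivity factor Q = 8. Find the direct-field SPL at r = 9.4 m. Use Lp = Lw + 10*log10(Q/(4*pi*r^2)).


4*pi*r^2 = 4*pi*9.4^2 = 1110.36 m^2
Q / (4*pi*r^2) = 8 / 1110.36 = 0.00720487
Lp = 91.2 + 10*log10(0.00720487) = 69.776 dB


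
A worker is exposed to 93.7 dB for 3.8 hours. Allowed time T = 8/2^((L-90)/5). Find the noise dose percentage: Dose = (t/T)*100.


T_allowed = 8 / 2^((93.7 - 90)/5) = 4.78991 hr
Dose = 3.8 / 4.78991 * 100 = 79.333 %


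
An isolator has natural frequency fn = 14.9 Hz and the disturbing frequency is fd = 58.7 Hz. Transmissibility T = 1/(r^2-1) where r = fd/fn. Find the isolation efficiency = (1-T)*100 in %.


r = 58.7 / 14.9 = 3.9396
r^2 - 1 = 3.9396^2 - 1 = 14.5204
T = 1/14.5204 = 0.0688686
Efficiency = (1 - 0.0688686)*100 = 93.113 %


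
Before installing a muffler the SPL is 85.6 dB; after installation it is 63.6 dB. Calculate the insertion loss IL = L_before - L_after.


Insertion loss = SPL without muffler - SPL with muffler
IL = 85.6 - 63.6 = 22 dB


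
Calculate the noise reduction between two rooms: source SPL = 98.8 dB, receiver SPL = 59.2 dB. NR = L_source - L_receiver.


NR = L_source - L_receiver (difference between source and receiving room levels)
NR = 98.8 - 59.2 = 39.6 dB


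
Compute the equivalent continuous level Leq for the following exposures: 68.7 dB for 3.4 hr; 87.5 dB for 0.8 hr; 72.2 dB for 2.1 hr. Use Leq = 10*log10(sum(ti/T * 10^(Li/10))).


T_total = 3.4 + 0.8 + 2.1 = 6.3 hr
(3.4/6.3) * 10^(68.7/10) = 4.00072e+06
(0.8/6.3) * 10^(87.5/10) = 7.14084e+07
(2.1/6.3) * 10^(72.2/10) = 5.53196e+06
Sum = 4.00072e+06 + 7.14084e+07 + 5.53196e+06 = 8.09411e+07
Leq = 10*log10(8.09411e+07) = 79.082 dB


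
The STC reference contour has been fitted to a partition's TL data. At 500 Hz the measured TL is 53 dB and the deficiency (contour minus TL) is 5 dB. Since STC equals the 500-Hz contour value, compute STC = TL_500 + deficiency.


By ASTM E413, STC = value of the fitted reference contour at 500 Hz.
Contour value at 500 Hz = TL_500 + deficiency = 53 + 5 = 58
STC = 58


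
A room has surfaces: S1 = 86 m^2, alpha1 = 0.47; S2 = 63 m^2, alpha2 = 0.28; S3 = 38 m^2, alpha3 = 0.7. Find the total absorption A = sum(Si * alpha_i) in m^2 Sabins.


86 * 0.47 = 40.42
63 * 0.28 = 17.64
38 * 0.7 = 26.6
A_total = 40.42 + 17.64 + 26.6 = 84.66 m^2


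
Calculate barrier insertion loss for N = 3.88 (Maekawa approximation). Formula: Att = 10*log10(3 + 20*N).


3 + 20*N = 3 + 20*3.88 = 80.6
Att = 10*log10(80.6) = 19.063 dB


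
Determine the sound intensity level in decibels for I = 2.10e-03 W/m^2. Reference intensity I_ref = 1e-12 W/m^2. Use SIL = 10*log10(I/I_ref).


I / I_ref = 2.10e-03 / 1e-12 = 2.1e+09
SIL = 10 * log10(2.1e+09) = 93.222 dB


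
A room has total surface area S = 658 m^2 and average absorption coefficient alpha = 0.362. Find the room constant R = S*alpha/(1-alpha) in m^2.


R = 658 * 0.362 / (1 - 0.362) = 373.35 m^2


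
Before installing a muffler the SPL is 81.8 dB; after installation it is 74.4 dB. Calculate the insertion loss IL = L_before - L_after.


Insertion loss = SPL without muffler - SPL with muffler
IL = 81.8 - 74.4 = 7.4 dB


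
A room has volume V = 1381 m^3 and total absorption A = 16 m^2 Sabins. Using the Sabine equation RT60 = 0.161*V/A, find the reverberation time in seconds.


RT60 = 0.161 * 1381 / 16 = 13.896 s


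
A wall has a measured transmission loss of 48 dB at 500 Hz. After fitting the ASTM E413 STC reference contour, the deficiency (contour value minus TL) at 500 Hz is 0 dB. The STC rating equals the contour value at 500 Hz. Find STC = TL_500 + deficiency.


By ASTM E413, STC = value of the fitted reference contour at 500 Hz.
Contour value at 500 Hz = TL_500 + deficiency = 48 + 0 = 48
STC = 48


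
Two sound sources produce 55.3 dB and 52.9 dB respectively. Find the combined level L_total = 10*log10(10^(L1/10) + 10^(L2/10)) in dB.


10^(55.3/10) = 338844
10^(52.9/10) = 194984
Sum = 338844 + 194984 = 533828
L_total = 10*log10(533828) = 57.274 dB


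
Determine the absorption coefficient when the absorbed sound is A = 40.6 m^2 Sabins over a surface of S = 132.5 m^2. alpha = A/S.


Absorption coefficient = absorbed power / incident power
alpha = A / S = 40.6 / 132.5 = 0.30642


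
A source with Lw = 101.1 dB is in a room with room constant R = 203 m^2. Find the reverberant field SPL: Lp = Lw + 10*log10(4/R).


4/R = 4/203 = 0.0197044
Lp = 101.1 + 10*log10(0.0197044) = 84.046 dB


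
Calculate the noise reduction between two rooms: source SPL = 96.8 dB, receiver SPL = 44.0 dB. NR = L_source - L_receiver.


NR = L_source - L_receiver (difference between source and receiving room levels)
NR = 96.8 - 44.0 = 52.8 dB


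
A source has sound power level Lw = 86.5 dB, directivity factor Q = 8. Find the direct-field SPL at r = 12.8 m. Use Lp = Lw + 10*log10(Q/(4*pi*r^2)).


4*pi*r^2 = 4*pi*12.8^2 = 2058.87 m^2
Q / (4*pi*r^2) = 8 / 2058.87 = 0.00388563
Lp = 86.5 + 10*log10(0.00388563) = 62.395 dB


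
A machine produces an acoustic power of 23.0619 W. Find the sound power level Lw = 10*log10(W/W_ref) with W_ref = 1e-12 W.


W / W_ref = 23.0619 / 1e-12 = 2.30619e+13
Lw = 10 * log10(2.30619e+13) = 133.63 dB


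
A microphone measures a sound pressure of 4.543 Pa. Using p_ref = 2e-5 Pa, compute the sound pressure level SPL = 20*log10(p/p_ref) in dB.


p / p_ref = 4.543 / 2e-5 = 227150
SPL = 20 * log10(227150) = 107.13 dB


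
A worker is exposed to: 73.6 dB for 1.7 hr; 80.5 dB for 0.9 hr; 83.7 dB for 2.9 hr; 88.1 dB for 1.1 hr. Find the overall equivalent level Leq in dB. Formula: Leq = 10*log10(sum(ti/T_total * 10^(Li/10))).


T_total = 1.7 + 0.9 + 2.9 + 1.1 = 6.6 hr
(1.7/6.6) * 10^(73.6/10) = 5.90072e+06
(0.9/6.6) * 10^(80.5/10) = 1.53003e+07
(2.9/6.6) * 10^(83.7/10) = 1.03004e+08
(1.1/6.6) * 10^(88.1/10) = 1.07609e+08
Sum = 5.90072e+06 + 1.53003e+07 + 1.03004e+08 + 1.07609e+08 = 2.31814e+08
Leq = 10*log10(2.31814e+08) = 83.651 dB


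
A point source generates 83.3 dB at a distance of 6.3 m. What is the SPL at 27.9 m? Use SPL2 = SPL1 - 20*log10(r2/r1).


r2/r1 = 27.9/6.3 = 4.42857
Correction = 20*log10(4.42857) = 12.9253 dB
SPL2 = 83.3 - 12.9253 = 70.375 dB


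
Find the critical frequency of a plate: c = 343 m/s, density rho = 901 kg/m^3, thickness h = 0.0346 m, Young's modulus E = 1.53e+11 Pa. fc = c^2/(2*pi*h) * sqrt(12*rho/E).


12*rho/E = 12*901/1.53e+11 = 7.06667e-08
sqrt(12*rho/E) = sqrt(7.06667e-08) = 0.000265832
c^2/(2*pi*h) = 343^2/(2*pi*0.0346) = 541168
fc = 541168 * 0.000265832 = 143.86 Hz


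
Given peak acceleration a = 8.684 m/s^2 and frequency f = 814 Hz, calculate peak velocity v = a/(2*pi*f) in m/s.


omega = 2*pi*f = 2*pi*814 = 5114.51 rad/s
v = a / omega = 8.684 / 5114.51 = 0.0016979 m/s


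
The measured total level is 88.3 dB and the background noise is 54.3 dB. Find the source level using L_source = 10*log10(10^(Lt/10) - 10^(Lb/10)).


10^(88.3/10) = 6.76083e+08
10^(54.3/10) = 269153
Difference = 6.76083e+08 - 269153 = 6.75814e+08
L_source = 10*log10(6.75814e+08) = 88.298 dB


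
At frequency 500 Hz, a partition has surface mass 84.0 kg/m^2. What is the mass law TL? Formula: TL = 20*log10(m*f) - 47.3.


m * f = 84.0 * 500 = 42000
20*log10(42000) = 92.465 dB
TL = 92.465 - 47.3 = 45.165 dB


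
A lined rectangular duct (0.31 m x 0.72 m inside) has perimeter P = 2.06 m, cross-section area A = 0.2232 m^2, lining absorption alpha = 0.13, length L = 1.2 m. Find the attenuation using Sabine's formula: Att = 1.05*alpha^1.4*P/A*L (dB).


alpha^1.4 = 0.13^1.4 = 0.0574805
Attenuation rate = 1.05 * alpha^1.4 * P / A
= 1.05 * 0.0574805 * 2.06 / 0.2232 = 0.557035 dB/m
Total Att = 0.557035 * 1.2 = 0.66844 dB


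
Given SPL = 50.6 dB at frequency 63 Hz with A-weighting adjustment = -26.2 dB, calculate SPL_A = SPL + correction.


A-weighting table: 63 Hz -> -26.2 dB correction
SPL_A = SPL + correction = 50.6 + (-26.2) = 24.4 dBA


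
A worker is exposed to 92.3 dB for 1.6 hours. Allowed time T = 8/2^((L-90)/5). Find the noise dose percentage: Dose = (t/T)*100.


T_allowed = 8 / 2^((92.3 - 90)/5) = 5.81589 hr
Dose = 1.6 / 5.81589 * 100 = 27.511 %


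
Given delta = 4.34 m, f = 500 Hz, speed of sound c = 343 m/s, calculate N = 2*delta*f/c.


N = 2*delta*f/c = 2*delta/lambda, where lambda = c/f
lambda = 343 / 500 = 0.686 m
N = 2 * 4.34 / 0.686 = 12.653


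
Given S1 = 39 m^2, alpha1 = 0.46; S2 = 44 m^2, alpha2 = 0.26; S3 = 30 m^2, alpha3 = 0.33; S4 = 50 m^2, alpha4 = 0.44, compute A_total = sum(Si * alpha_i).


39 * 0.46 = 17.94
44 * 0.26 = 11.44
30 * 0.33 = 9.9
50 * 0.44 = 22
A_total = 17.94 + 11.44 + 9.9 + 22 = 61.28 m^2


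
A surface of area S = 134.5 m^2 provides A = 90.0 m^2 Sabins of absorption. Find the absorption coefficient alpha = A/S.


Absorption coefficient = absorbed power / incident power
alpha = A / S = 90.0 / 134.5 = 0.66914


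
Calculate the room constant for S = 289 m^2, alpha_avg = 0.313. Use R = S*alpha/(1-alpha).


R = 289 * 0.313 / (1 - 0.313) = 131.67 m^2


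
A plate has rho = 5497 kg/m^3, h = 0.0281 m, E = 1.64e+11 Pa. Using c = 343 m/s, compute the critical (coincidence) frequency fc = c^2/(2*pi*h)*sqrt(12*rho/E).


12*rho/E = 12*5497/1.64e+11 = 4.0222e-07
sqrt(12*rho/E) = sqrt(4.0222e-07) = 0.000634208
c^2/(2*pi*h) = 343^2/(2*pi*0.0281) = 666349
fc = 666349 * 0.000634208 = 422.6 Hz


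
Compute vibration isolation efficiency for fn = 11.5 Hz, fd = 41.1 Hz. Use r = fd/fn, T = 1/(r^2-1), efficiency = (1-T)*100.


r = 41.1 / 11.5 = 3.57391
r^2 - 1 = 3.57391^2 - 1 = 11.7728
T = 1/11.7728 = 0.0849416
Efficiency = (1 - 0.0849416)*100 = 91.506 %


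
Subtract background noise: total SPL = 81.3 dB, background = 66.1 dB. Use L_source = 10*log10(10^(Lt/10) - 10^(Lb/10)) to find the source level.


10^(81.3/10) = 1.34896e+08
10^(66.1/10) = 4.0738e+06
Difference = 1.34896e+08 - 4.0738e+06 = 1.30822e+08
L_source = 10*log10(1.30822e+08) = 81.167 dB


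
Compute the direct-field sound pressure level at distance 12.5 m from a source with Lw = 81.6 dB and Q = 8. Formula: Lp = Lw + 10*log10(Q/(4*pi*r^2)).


4*pi*r^2 = 4*pi*12.5^2 = 1963.5 m^2
Q / (4*pi*r^2) = 8 / 1963.5 = 0.00407436
Lp = 81.6 + 10*log10(0.00407436) = 57.701 dB


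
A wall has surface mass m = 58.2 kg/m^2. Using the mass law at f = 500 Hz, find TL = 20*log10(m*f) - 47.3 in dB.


m * f = 58.2 * 500 = 29100
20*log10(29100) = 89.2779 dB
TL = 89.2779 - 47.3 = 41.978 dB


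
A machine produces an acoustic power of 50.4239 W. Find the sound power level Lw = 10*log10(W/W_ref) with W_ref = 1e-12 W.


W / W_ref = 50.4239 / 1e-12 = 5.04239e+13
Lw = 10 * log10(5.04239e+13) = 137.03 dB


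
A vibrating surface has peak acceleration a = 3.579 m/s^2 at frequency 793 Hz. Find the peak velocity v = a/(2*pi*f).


omega = 2*pi*f = 2*pi*793 = 4982.57 rad/s
v = a / omega = 3.579 / 4982.57 = 0.0007183 m/s


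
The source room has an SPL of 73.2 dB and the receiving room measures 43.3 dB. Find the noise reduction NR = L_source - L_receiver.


NR = L_source - L_receiver (difference between source and receiving room levels)
NR = 73.2 - 43.3 = 29.9 dB


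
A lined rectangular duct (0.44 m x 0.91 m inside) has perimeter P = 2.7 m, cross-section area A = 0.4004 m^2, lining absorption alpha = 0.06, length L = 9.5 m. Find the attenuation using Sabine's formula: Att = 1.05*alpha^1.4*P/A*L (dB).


alpha^1.4 = 0.06^1.4 = 0.0194721
Attenuation rate = 1.05 * alpha^1.4 * P / A
= 1.05 * 0.0194721 * 2.7 / 0.4004 = 0.137871 dB/m
Total Att = 0.137871 * 9.5 = 1.3098 dB


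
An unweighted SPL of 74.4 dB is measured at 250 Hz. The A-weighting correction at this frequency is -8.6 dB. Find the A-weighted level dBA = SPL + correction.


A-weighting table: 250 Hz -> -8.6 dB correction
SPL_A = SPL + correction = 74.4 + (-8.6) = 65.8 dBA


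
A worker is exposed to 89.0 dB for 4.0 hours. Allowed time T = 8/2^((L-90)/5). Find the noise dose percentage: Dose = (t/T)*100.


T_allowed = 8 / 2^((89.0 - 90)/5) = 9.18959 hr
Dose = 4.0 / 9.18959 * 100 = 43.528 %


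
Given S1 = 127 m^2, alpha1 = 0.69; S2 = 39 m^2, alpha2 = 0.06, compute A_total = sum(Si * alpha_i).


127 * 0.69 = 87.63
39 * 0.06 = 2.34
A_total = 87.63 + 2.34 = 89.97 m^2


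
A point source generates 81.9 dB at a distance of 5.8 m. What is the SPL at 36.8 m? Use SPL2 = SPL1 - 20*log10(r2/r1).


r2/r1 = 36.8/5.8 = 6.34483
Correction = 20*log10(6.34483) = 16.0484 dB
SPL2 = 81.9 - 16.0484 = 65.852 dB


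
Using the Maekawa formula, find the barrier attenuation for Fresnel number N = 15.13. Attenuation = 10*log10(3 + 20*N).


3 + 20*N = 3 + 20*15.13 = 305.6
Att = 10*log10(305.6) = 24.852 dB


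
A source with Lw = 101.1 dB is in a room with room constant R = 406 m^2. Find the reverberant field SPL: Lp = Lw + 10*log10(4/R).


4/R = 4/406 = 0.00985222
Lp = 101.1 + 10*log10(0.00985222) = 81.035 dB


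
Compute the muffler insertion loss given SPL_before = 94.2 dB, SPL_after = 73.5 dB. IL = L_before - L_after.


Insertion loss = SPL without muffler - SPL with muffler
IL = 94.2 - 73.5 = 20.7 dB


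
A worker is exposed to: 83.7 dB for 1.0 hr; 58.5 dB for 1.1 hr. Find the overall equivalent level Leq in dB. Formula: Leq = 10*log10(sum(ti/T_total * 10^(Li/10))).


T_total = 1.0 + 1.1 = 2.1 hr
(1.0/2.1) * 10^(83.7/10) = 1.1163e+08
(1.1/2.1) * 10^(58.5/10) = 370829
Sum = 1.1163e+08 + 370829 = 1.12001e+08
Leq = 10*log10(1.12001e+08) = 80.492 dB


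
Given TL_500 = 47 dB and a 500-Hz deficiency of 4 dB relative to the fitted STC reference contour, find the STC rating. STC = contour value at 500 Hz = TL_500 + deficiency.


By ASTM E413, STC = value of the fitted reference contour at 500 Hz.
Contour value at 500 Hz = TL_500 + deficiency = 47 + 4 = 51
STC = 51


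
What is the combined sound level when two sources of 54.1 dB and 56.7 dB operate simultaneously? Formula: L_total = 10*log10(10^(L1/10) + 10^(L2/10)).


10^(54.1/10) = 257040
10^(56.7/10) = 467735
Sum = 257040 + 467735 = 724775
L_total = 10*log10(724775) = 58.602 dB


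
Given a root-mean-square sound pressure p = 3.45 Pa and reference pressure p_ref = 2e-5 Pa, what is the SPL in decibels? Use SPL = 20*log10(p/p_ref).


p / p_ref = 3.45 / 2e-5 = 172500
SPL = 20 * log10(172500) = 104.74 dB


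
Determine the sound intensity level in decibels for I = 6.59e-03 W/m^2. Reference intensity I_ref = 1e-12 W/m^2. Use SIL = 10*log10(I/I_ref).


I / I_ref = 6.59e-03 / 1e-12 = 6.59e+09
SIL = 10 * log10(6.59e+09) = 98.189 dB


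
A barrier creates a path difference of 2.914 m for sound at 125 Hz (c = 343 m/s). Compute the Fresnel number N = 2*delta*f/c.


N = 2*delta*f/c = 2*delta/lambda, where lambda = c/f
lambda = 343 / 125 = 2.744 m
N = 2 * 2.914 / 2.744 = 2.1239


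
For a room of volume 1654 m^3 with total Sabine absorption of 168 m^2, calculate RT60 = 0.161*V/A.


RT60 = 0.161 * 1654 / 168 = 1.5851 s


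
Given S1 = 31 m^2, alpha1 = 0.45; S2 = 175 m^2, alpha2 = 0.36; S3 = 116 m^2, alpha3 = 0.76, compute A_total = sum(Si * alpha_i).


31 * 0.45 = 13.95
175 * 0.36 = 63
116 * 0.76 = 88.16
A_total = 13.95 + 63 + 88.16 = 165.11 m^2


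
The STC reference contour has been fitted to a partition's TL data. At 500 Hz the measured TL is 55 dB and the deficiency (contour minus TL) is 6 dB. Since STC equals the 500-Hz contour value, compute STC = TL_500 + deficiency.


By ASTM E413, STC = value of the fitted reference contour at 500 Hz.
Contour value at 500 Hz = TL_500 + deficiency = 55 + 6 = 61
STC = 61


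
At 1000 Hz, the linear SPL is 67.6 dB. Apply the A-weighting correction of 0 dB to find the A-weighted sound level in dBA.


A-weighting table: 1000 Hz -> 0 dB correction
SPL_A = SPL + correction = 67.6 + (0) = 67.6 dBA


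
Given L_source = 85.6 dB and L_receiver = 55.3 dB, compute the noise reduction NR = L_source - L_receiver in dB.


NR = L_source - L_receiver (difference between source and receiving room levels)
NR = 85.6 - 55.3 = 30.3 dB


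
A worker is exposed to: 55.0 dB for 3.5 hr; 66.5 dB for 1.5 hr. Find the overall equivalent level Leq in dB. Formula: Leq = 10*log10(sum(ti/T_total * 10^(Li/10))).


T_total = 3.5 + 1.5 = 5.0 hr
(3.5/5.0) * 10^(55.0/10) = 221359
(1.5/5.0) * 10^(66.5/10) = 1.34005e+06
Sum = 221359 + 1.34005e+06 = 1.56141e+06
Leq = 10*log10(1.56141e+06) = 61.935 dB


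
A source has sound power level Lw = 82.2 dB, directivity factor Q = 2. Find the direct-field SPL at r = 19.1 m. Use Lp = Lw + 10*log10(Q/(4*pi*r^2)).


4*pi*r^2 = 4*pi*19.1^2 = 4584.34 m^2
Q / (4*pi*r^2) = 2 / 4584.34 = 0.000436268
Lp = 82.2 + 10*log10(0.000436268) = 48.598 dB


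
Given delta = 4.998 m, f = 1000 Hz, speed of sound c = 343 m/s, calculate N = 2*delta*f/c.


N = 2*delta*f/c = 2*delta/lambda, where lambda = c/f
lambda = 343 / 1000 = 0.343 m
N = 2 * 4.998 / 0.343 = 29.143


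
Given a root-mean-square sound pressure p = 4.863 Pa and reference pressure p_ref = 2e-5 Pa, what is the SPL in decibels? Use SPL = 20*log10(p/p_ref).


p / p_ref = 4.863 / 2e-5 = 243150
SPL = 20 * log10(243150) = 107.72 dB


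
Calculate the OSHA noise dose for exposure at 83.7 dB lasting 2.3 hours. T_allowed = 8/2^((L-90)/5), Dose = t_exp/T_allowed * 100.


T_allowed = 8 / 2^((83.7 - 90)/5) = 19.1597 hr
Dose = 2.3 / 19.1597 * 100 = 12.004 %


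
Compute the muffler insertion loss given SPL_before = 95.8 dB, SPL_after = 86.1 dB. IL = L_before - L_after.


Insertion loss = SPL without muffler - SPL with muffler
IL = 95.8 - 86.1 = 9.7 dB


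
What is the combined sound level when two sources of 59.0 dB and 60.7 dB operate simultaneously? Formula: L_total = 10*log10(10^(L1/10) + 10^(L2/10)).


10^(59.0/10) = 794328
10^(60.7/10) = 1.1749e+06
Sum = 794328 + 1.1749e+06 = 1.96923e+06
L_total = 10*log10(1.96923e+06) = 62.943 dB


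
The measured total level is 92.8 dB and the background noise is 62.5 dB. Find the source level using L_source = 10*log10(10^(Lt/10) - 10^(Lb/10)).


10^(92.8/10) = 1.90546e+09
10^(62.5/10) = 1.77828e+06
Difference = 1.90546e+09 - 1.77828e+06 = 1.90368e+09
L_source = 10*log10(1.90368e+09) = 92.796 dB


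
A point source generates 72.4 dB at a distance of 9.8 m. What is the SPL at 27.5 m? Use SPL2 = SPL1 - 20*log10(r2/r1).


r2/r1 = 27.5/9.8 = 2.80612
Correction = 20*log10(2.80612) = 8.96212 dB
SPL2 = 72.4 - 8.96212 = 63.438 dB


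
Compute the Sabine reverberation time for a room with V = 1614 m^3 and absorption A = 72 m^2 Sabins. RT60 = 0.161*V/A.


RT60 = 0.161 * 1614 / 72 = 3.6091 s


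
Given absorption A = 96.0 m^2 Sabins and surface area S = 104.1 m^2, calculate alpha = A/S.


Absorption coefficient = absorbed power / incident power
alpha = A / S = 96.0 / 104.1 = 0.92219


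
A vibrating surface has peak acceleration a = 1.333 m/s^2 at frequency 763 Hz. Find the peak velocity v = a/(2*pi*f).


omega = 2*pi*f = 2*pi*763 = 4794.07 rad/s
v = a / omega = 1.333 / 4794.07 = 0.00027805 m/s


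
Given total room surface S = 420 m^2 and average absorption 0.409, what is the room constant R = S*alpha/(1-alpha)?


R = 420 * 0.409 / (1 - 0.409) = 290.66 m^2


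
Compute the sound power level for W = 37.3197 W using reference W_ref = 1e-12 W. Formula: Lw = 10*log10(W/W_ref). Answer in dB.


W / W_ref = 37.3197 / 1e-12 = 3.73197e+13
Lw = 10 * log10(3.73197e+13) = 135.72 dB


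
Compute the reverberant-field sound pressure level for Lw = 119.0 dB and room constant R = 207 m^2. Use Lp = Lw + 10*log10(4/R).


4/R = 4/207 = 0.0193237
Lp = 119.0 + 10*log10(0.0193237) = 101.86 dB


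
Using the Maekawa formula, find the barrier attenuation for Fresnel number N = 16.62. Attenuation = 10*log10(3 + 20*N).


3 + 20*N = 3 + 20*16.62 = 335.4
Att = 10*log10(335.4) = 25.256 dB


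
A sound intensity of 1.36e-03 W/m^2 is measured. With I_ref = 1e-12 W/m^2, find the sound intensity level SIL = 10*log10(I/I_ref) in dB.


I / I_ref = 1.36e-03 / 1e-12 = 1.36e+09
SIL = 10 * log10(1.36e+09) = 91.335 dB


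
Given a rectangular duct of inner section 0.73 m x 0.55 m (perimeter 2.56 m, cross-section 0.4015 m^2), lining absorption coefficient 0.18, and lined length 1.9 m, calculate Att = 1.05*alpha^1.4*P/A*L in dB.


alpha^1.4 = 0.18^1.4 = 0.0906529
Attenuation rate = 1.05 * alpha^1.4 * P / A
= 1.05 * 0.0906529 * 2.56 / 0.4015 = 0.606912 dB/m
Total Att = 0.606912 * 1.9 = 1.1531 dB


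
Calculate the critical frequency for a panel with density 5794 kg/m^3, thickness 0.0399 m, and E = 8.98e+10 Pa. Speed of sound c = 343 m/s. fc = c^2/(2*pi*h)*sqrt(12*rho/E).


12*rho/E = 12*5794/8.98e+10 = 7.74254e-07
sqrt(12*rho/E) = sqrt(7.74254e-07) = 0.000879917
c^2/(2*pi*h) = 343^2/(2*pi*0.0399) = 469284
fc = 469284 * 0.000879917 = 412.93 Hz


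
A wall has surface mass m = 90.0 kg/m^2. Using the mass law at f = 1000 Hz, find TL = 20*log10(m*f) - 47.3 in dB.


m * f = 90.0 * 1000 = 90000
20*log10(90000) = 99.0849 dB
TL = 99.0849 - 47.3 = 51.785 dB


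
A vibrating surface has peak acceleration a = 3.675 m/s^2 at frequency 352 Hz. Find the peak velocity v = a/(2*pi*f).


omega = 2*pi*f = 2*pi*352 = 2211.68 rad/s
v = a / omega = 3.675 / 2211.68 = 0.0016616 m/s


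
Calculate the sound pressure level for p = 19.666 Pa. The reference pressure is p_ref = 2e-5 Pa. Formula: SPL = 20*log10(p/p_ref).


p / p_ref = 19.666 / 2e-5 = 983300
SPL = 20 * log10(983300) = 119.85 dB


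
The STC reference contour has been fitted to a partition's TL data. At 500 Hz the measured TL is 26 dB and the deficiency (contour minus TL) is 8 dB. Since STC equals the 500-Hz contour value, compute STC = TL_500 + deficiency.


By ASTM E413, STC = value of the fitted reference contour at 500 Hz.
Contour value at 500 Hz = TL_500 + deficiency = 26 + 8 = 34
STC = 34


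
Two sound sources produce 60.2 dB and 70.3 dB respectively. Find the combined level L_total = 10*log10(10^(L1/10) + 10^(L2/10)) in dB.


10^(60.2/10) = 1.04713e+06
10^(70.3/10) = 1.07152e+07
Sum = 1.04713e+06 + 1.07152e+07 = 1.17623e+07
L_total = 10*log10(1.17623e+07) = 70.705 dB


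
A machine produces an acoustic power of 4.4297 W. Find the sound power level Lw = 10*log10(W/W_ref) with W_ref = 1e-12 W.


W / W_ref = 4.4297 / 1e-12 = 4.4297e+12
Lw = 10 * log10(4.4297e+12) = 126.46 dB


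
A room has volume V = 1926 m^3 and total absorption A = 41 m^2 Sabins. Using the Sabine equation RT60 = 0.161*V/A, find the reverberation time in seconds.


RT60 = 0.161 * 1926 / 41 = 7.5631 s


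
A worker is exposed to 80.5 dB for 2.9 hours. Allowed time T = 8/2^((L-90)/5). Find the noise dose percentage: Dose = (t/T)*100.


T_allowed = 8 / 2^((80.5 - 90)/5) = 29.8571 hr
Dose = 2.9 / 29.8571 * 100 = 9.7129 %


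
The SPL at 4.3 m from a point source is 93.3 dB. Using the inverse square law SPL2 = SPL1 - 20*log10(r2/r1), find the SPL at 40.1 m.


r2/r1 = 40.1/4.3 = 9.32558
Correction = 20*log10(9.32558) = 19.3935 dB
SPL2 = 93.3 - 19.3935 = 73.906 dB


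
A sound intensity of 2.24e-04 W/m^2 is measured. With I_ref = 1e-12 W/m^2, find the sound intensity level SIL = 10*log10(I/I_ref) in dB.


I / I_ref = 2.24e-04 / 1e-12 = 2.24e+08
SIL = 10 * log10(2.24e+08) = 83.502 dB


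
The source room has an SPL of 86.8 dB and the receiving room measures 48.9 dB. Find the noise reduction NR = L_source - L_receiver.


NR = L_source - L_receiver (difference between source and receiving room levels)
NR = 86.8 - 48.9 = 37.9 dB
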